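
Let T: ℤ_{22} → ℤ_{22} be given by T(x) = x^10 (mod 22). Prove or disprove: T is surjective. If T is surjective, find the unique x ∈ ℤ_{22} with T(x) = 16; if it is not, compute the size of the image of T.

T(1) = 1^10 = 1.
T(3): Repeated squaring mod 22: 3^1 ≡ 3, 3^2 ≡ 3² = 9, 3^4 ≡ 9² = 81 ≡ 15, 3^8 ≡ 15² = 225 ≡ 5. Since 10 = 8 + 2, 3^10 ≡ 5·9: 5·9 = 45 ≡ 1. So 3^10 ≡ 1 (mod 22).
So T(1) = T(3) = 1 while 1 ≠ 3, so T is not injective.
A non-injective map from the 22-element set ℤ_{22} to itself takes at most 21 distinct values, so it cannot be surjective. Thus T is not surjective.
Since T is not surjective, we determine |image(T)|. Computing x^10 mod 22 for each x (by repeated squaring, reducing mod 22 at every step), the values T(0), T(1), …, T(21) are: 0, 1, 12, 1, 12, 1, 12, 1, 12, 1, 12, 11, 12, 1, 12, 1, 12, 1, 12, 1, 12, 1.
The distinct values are {0, 1, 11, 12}; there are 4 of them.

4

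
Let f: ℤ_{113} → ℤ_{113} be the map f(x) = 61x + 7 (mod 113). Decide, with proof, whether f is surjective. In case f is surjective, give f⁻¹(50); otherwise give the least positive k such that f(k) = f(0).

By definition, surjectivity means every element of the codomain has a preimage under f.
Since gcd(61, 113) = 1, 61 is invertible modulo 113. Euclid's algorithm: 113 = 1·61 + 52, 61 = 1·52 + 9, 52 = 5·9 + 7, 9 = 1·7 + 2, 7 = 3·2 + 1; back-substituting gives 1 = 63·61 − 34·113, so 61⁻¹ ≡ 63 (mod 113).
For any y ∈ ℤ_{113}, x = 63(y − 7) mod 113 satisfies f(x) = 61·63(y − 7) + 7 ≡ y (since 61·63 ≡ 1 mod 113). So every y has a preimage.
Hence f is surjective.
Since f is surjective, we compute f⁻¹(50): solve 61x + 7 ≡ 50 (mod 113), i.e. 61x ≡ 43 (mod 113).
Multiplying by 61⁻¹ = 63 gives x ≡ 63·43 = 2709 = 23·113 + 110 ≡ 110 (mod 113).
Check: f(110) = 61·110 + 7 = 6717 = 59·113 + 50 ≡ 50 (mod 113).

110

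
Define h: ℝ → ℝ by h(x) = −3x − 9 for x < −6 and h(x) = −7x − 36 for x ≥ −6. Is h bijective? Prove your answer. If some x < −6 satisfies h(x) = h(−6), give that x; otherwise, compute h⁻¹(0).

Both pieces are strictly decreasing (slopes −3 and −7), so each is injective on its own interval.
The left piece maps (−∞, −6) onto (9, ∞); the right piece maps [−6, ∞) onto (−∞, 6].
The images leave a gap (9 has no preimage), so h is not surjective, hence not bijective.
Because the two images are disjoint, no x < −6 has h(x) = h(−6), so we compute h⁻¹(0): 0 lies in (−∞, 6], so solve −7x − 36 = 0: x = (0 + 36)/(−7) = −36/7.

-36/7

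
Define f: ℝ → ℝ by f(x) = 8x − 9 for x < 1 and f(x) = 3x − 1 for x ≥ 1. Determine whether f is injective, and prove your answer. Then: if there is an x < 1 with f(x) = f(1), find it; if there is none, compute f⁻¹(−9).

Both pieces are strictly increasing (slopes 8 and 3), so each is injective on its own interval.
The left piece maps (−∞, 1) onto (−∞, −1); the right piece maps [1, ∞) onto [2, ∞).
These images are disjoint, so no value is attained by both pieces. Thus f is injective.
Because the two images are disjoint, no x < 1 has f(x) = f(1), so we compute f⁻¹(−9): −9 lies in (−∞, −1), so solve 8x − 9 = −9: x = (−9 + 9)/8 = 0.

0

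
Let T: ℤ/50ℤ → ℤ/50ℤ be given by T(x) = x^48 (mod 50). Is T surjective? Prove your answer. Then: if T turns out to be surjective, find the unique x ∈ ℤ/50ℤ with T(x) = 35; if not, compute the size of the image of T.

T(1) = 1^48 = 1.
T(7): Repeated squaring mod 50: 7^1 ≡ 7, 7^2 ≡ 7² = 49, 7^4 ≡ 49² = 2401 ≡ 1, 7^8 ≡ 1² = 1, 7^16 ≡ 1² = 1, 7^32 ≡ 1² = 1. Since 48 = 32 + 16, 7^48 ≡ 1·1: 1·1 = 1. So 7^48 ≡ 1 (mod 50).
So T(1) = T(7) = 1 while 1 ≠ 7, therefore T is not injective.
A non-injective map from the 50-element set ℤ/50ℤ to itself takes at most 49 distinct values, so it cannot be surjective. Hence T is not surjective.
Since T is not surjective, we determine |image(T)|. Computing x^48 mod 50 for each x (by repeated squaring, reducing mod 50 at every step), the values T(0), T(1), …, T(49) are: 0, 1, 6, 11, 36, 25, 16, 1, 16, 21, 0, 31, 46, 21, 6, 25, 46, 41, 26, 41, 0, 11, 36, 31, 26, 25, 26, 31, 36, 11, 0, 41, 26, 41, 46, 25, 6, 21, 46, 31, 0, 21, 16, 1, 16, 25, 36, 11, 6, 1.
The distinct values are {0, 1, 6, 11, 16, 21, 25, 26, 31, 36, 41, 46}; there are 12 of them.

12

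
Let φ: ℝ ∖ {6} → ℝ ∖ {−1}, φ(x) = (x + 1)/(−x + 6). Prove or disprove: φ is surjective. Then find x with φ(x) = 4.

23/5

For any y ≠ −1, solving y(−x + 6) = x + 1 for x gives a well-defined x ≠ 6. So φ is surjective.
Solving φ(x) = 4: cross-multiplying gives x + 1 = 4(−x + 6), which rearranges to 5x = 23, so x = 23/5.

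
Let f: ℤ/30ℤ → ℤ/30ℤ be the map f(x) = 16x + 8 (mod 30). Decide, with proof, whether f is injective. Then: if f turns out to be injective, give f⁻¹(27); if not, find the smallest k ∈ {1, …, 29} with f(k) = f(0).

We have gcd(16, 30) = 2 > 1. Taking a = 0 and b = 15: f(0) = 8 and f(15) = 16·15 + 8 = 248 ≡ 8 (mod 30).
So f(0) = f(15) while 0 ≠ 15, therefore f is not injective.
Since f is not injective, we find the least positive k with f(k) = f(0): this means 16k ≡ 0 (mod 30), i.e. 30 ∣ 16k. Since gcd(16, 30) = 2, dividing through by 2 this holds exactly when 15 ∣ 8k, and as gcd(8, 15) = 1, exactly when 15 ∣ k.
The smallest positive such k is 15.

15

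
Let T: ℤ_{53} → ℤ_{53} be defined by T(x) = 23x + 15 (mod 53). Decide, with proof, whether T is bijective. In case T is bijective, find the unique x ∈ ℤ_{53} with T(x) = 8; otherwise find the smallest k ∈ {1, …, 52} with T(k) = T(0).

Recall: injectivity means: for all s, t in the domain, T(s) = T(t) implies s = t.
Suppose T(s) = T(t) in ℤ_{53}. Then 23s + 15 ≡ 23t + 15 (mod 53), hence 23(s − t) ≡ 0 (mod 53).
Since gcd(23, 53) = 1, 23 is invertible modulo 53, hence s − t ≡ 0 (mod 53), i.e. s = t.
We now compute 23⁻¹ mod 53 explicitly. Euclid's algorithm: 53 = 2·23 + 7, 23 = 3·7 + 2, 7 = 3·2 + 1; back-substituting gives 1 = 30·23 − 13·53, so 23⁻¹ ≡ 30 (mod 53).
Then y ↦ 30(y − 15) is a two-sided inverse to T, so every y ∈ ℤ_{53} has a preimage.
So T is bijective.
Since T is bijective, we find T⁻¹(8): we need 23x ≡ 8 − 15 ≡ 46 (mod 53). Using 23⁻¹ = 30: x ≡ 30·46 = 1380 = 26·53 + 2, so x = 2.
Check: T(2) = 23·2 + 15 = 61 = 1·53 + 8 ≡ 8 (mod 53).

2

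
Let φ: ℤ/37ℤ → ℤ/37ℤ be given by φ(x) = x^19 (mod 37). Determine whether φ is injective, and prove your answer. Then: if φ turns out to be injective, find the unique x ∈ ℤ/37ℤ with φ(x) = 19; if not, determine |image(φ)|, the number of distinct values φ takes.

18

Since 37 is prime, the nonzero elements of ℤ/37ℤ form a cyclic group of order 36.
As gcd(19, 36) = 1, raising to the 19th power is a bijection on this group: if u^19 ≡ v^19 then (uv^{−1})^19 = 1, and the only element of order dividing gcd(19, 36) = 1 is 1, so u = v.
With φ(0) = 0 this makes φ injective on all of ℤ/37ℤ, hence bijective (finite equal-size domain and codomain). In particular φ is injective.
Since φ is injective, we find the preimage of 19. The inverse of x ↦ x^19 on (ℤ/37ℤ)^× is x ↦ x^19, because 19·19 = 361 = 10·36 + 1 ≡ 1 (mod 36) and x^{36} = 1 for x ≠ 0 (Fermat). So φ⁻¹(19) = 19^19 mod 37.
Repeated squaring mod 37: 19^1 ≡ 19, 19^2 ≡ 19² = 361 ≡ 28, 19^4 ≡ 28² = 784 ≡ 7, 19^8 ≡ 7² = 49 ≡ 12, 19^16 ≡ 12² = 144 ≡ 33. Since 19 = 16 + 2 + 1, 19^19 ≡ 33·28·19: 33·28 = 924 ≡ 36, then 36·19 = 684 ≡ 18. So 19^19 ≡ 18 (mod 37).
Hence φ⁻¹(19) = 18.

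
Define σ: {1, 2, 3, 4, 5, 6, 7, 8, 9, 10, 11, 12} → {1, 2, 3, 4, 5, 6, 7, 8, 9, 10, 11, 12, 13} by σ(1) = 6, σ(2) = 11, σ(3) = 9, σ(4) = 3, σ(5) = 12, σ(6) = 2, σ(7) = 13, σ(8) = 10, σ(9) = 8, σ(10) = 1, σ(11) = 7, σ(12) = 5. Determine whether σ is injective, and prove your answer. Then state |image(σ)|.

The values σ(1), …, σ(12) are 6, 11, 9, 3, 12, 2, 13, 10, 8, 1, 7, 5 — all distinct.
So σ(u) = σ(v) only when u = v, and σ is injective.
The image of σ is {1, 2, 3, 5, 6, 7, 8, 9, 10, 11, 12, 13}, which has 12 elements.

12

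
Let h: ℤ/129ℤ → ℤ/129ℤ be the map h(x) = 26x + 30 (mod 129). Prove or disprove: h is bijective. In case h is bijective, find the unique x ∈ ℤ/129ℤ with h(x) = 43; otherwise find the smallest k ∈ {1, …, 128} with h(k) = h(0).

65

Suppose h(a) = h(b) in ℤ/129ℤ. Then 26a + 30 ≡ 26b + 30 (mod 129), therefore 26(a − b) ≡ 0 (mod 129).
Since gcd(26, 129) = 1, 26 is invertible modulo 129, therefore a − b ≡ 0 (mod 129), i.e. a = b.
We now compute 26⁻¹ mod 129 explicitly. Euclid's algorithm: 129 = 4·26 + 25, 26 = 1·25 + 1; back-substituting gives 1 = 5·26 − 1·129, so 26⁻¹ ≡ 5 (mod 129).
For any y ∈ ℤ/129ℤ, x = 5(y − 30) mod 129 satisfies h(x) = 26·5(y − 30) + 30 ≡ y (since 26·5 ≡ 1 mod 129). So every y has a preimage.
So h is bijective.
Since h is bijective, we compute h⁻¹(43): solve 26x + 30 ≡ 43 (mod 129), i.e. 26x ≡ 13 (mod 129).
Multiplying by 26⁻¹ = 5 gives x ≡ 5·13 = 65 ≡ 65 (mod 129).
Check: h(65) = 26·65 + 30 = 1720 = 13·129 + 43 ≡ 43 (mod 129).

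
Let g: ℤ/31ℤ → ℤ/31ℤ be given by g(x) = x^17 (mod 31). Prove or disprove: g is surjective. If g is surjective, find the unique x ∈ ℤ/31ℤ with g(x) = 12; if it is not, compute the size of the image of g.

22

Since 31 is prime, the nonzero elements of ℤ/31ℤ form a cyclic group of order 30.
As gcd(17, 30) = 1, raising to the 17th power is a bijection on this group: if x_1^17 ≡ x_2^17 then (x_1x_2^{−1})^17 = 1, and the only element of order dividing gcd(17, 30) = 1 is 1, so x_1 = x_2.
With g(0) = 0 this makes g injective on all of ℤ/31ℤ, hence bijective (finite equal-size domain and codomain). In particular g is surjective.
Since g is surjective, we find the preimage of 12. The inverse of x ↦ x^17 on (ℤ/31ℤ)^× is x ↦ x^23, because 17·23 = 391 = 13·30 + 1 ≡ 1 (mod 30) and x^{30} = 1 for x ≠ 0 (Fermat). So g⁻¹(12) = 12^23 mod 31.
Repeated squaring mod 31: 12^1 ≡ 12, 12^2 ≡ 12² = 144 ≡ 20, 12^4 ≡ 20² = 400 ≡ 28, 12^8 ≡ 28² = 784 ≡ 9, 12^16 ≡ 9² = 81 ≡ 19. Since 23 = 16 + 4 + 2 + 1, 12^23 ≡ 19·28·20·12: 19·28 = 532 ≡ 5, then 5·20 = 100 ≡ 7, then 7·12 = 84 ≡ 22. So 12^23 ≡ 22 (mod 31).
Hence g⁻¹(12) = 22.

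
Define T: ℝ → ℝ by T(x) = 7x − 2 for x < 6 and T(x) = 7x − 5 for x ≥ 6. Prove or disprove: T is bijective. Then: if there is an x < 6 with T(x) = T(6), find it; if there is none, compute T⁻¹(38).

Both pieces are strictly increasing (slopes 7 and 7), so each is injective on its own interval.
The left piece maps (−∞, 6) onto (−∞, 40); the right piece maps [6, ∞) onto [37, ∞).
These images overlap. In particular T(6) = 37 (right piece), and solving 7x − 2 = 37 on the left piece gives x = 39/7 < 6.
So T(39/7) = T(6) with 39/7 ≠ 6, and T is not injective, hence not bijective. This x = 39/7 is the requested value below 6.

39/7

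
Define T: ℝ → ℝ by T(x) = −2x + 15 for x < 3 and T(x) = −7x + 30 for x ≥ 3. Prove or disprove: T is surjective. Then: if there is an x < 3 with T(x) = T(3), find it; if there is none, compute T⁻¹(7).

23/7

Both pieces are strictly decreasing (slopes −2 and −7), so each is injective on its own interval.
The left piece maps (−∞, 3) onto (9, ∞); the right piece maps [3, ∞) onto (−∞, 9].
These images together cover ℝ, so T is surjective.
Because the two images are disjoint, no x < 3 has T(x) = T(3), so we compute T⁻¹(7): 7 lies in (−∞, 9], so solve −7x + 30 = 7: x = (7 − 30)/(−7) = 23/7.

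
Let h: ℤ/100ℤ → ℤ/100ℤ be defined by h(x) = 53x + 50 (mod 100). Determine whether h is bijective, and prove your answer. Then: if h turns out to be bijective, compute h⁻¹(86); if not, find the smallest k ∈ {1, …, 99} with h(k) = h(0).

Suppose h(a) = h(b) in ℤ/100ℤ. Then 53a + 50 ≡ 53b + 50 (mod 100), so 53(a − b) ≡ 0 (mod 100).
Since gcd(53, 100) = 1, 53 is invertible modulo 100, thus a − b ≡ 0 (mod 100), i.e. a = b.
We now compute 53⁻¹ mod 100 explicitly. Euclid's algorithm: 100 = 1·53 + 47, 53 = 1·47 + 6, 47 = 7·6 + 5, 6 = 1·5 + 1; back-substituting gives 1 = 17·53 − 9·100, so 53⁻¹ ≡ 17 (mod 100).
For any y ∈ ℤ/100ℤ, x = 17(y − 50) mod 100 satisfies h(x) = 53·17(y − 50) + 50 ≡ y (since 53·17 ≡ 1 mod 100). So every y has a preimage.
Hence h is bijective.
Since h is bijective, we find h⁻¹(86): we need 53x ≡ 86 − 50 ≡ 36 (mod 100). Using 53⁻¹ = 17: x ≡ 17·36 = 612 = 6·100 + 12, so x = 12.
Check: h(12) = 53·12 + 50 = 686 = 6·100 + 86 ≡ 86 (mod 100).

12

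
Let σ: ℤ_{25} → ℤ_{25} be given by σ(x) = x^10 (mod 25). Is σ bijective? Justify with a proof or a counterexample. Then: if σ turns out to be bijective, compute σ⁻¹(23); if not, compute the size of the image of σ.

3

σ(2): Repeated squaring mod 25: 2^1 ≡ 2, 2^2 ≡ 2² = 4, 2^4 ≡ 4² = 16, 2^8 ≡ 16² = 256 ≡ 6. Since 10 = 8 + 2, 2^10 ≡ 6·4: 6·4 = 24. So 2^10 ≡ 24 (mod 25).
σ(3): Repeated squaring mod 25: 3^1 ≡ 3, 3^2 ≡ 3² = 9, 3^4 ≡ 9² = 81 ≡ 6, 3^8 ≡ 6² = 36 ≡ 11. Since 10 = 8 + 2, 3^10 ≡ 11·9: 11·9 = 99 ≡ 24. So 3^10 ≡ 24 (mod 25).
So σ(2) = σ(3) = 24 while 2 ≠ 3, thus σ is not injective, hence not bijective.
Since σ is not bijective, we determine |image(σ)|. Computing x^10 mod 25 for each x (by repeated squaring, reducing mod 25 at every step), the values σ(0), σ(1), …, σ(24) are: 0, 1, 24, 24, 1, 0, 1, 24, 24, 1, 0, 1, 24, 24, 1, 0, 1, 24, 24, 1, 0, 1, 24, 24, 1.
The distinct values are {0, 1, 24}; there are 3 of them.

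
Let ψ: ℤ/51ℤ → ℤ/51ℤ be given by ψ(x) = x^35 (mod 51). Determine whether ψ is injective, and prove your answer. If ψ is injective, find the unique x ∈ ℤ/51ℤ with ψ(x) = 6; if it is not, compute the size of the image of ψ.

39

Computing x^35 mod 51 for each x (by repeated squaring, reducing mod 51 at every step), the values ψ(0), ψ(1), …, ψ(50) are: 0, 1, 8, 27, 13, 23, 12, 37, 2, 15, 31, 5, 45, 4, 41, 9, 16, 17, 18, 25, 44, 30, 40, 29, 3, 19, 32, 48, 22, 11, 21, 7, 26, 33, 34, 35, 42, 10, 47, 6, 46, 20, 36, 49, 14, 39, 28, 38, 24, 43, 50.
Every element of ℤ/51ℤ appears exactly once in this list, so ψ is a bijection, and in particular injective.
Since ψ is injective, we read off the preimage of 6 from the same table: ψ(39) = 6, so ψ⁻¹(6) = 39.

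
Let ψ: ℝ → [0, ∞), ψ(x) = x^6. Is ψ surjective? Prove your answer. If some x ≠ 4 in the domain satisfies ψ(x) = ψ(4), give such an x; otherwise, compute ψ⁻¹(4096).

For any y ∈ [0, ∞), x = y^{1/6} ∈ ℝ satisfies x^6 = y, so ψ is surjective.
For the follow-up, such an x exists: taking x = −4 ∈ ℝ gives ψ(−4) = 4096 = ψ(4) with −4 ≠ 4.

-4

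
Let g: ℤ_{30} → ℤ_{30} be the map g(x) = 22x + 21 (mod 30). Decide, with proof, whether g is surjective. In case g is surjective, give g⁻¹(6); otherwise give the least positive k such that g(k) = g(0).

Since gcd(22, 30) = 2, we have 22x ≡ 0 (mod 2) for all x, so g(x) ≡ 1 (mod 2).
But 0 ≢ 1 (mod 2), so 0 ∈ ℤ_{30} has no preimage. Thus g is not surjective.
Since g is not surjective, we find the least positive k with g(k) = g(0): this means 22k ≡ 0 (mod 30), i.e. 30 ∣ 22k. Since gcd(22, 30) = 2, dividing through by 2 this holds exactly when 15 ∣ 11k, and as gcd(11, 15) = 1, exactly when 15 ∣ k.
The smallest positive such k is 15.

15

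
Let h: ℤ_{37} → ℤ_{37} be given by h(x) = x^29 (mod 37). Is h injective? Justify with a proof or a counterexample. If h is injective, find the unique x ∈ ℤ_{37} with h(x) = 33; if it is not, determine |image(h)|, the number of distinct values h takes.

12

Since 37 is prime, the nonzero elements of ℤ_{37} form a cyclic group of order 36.
As gcd(29, 36) = 1, raising to the 29th power is a bijection on this group: if a^29 ≡ b^29 then (ab^{−1})^29 = 1, and the only element of order dividing gcd(29, 36) = 1 is 1, so a = b.
With h(0) = 0 this makes h injective on all of ℤ_{37}, hence bijective (finite equal-size domain and codomain). In particular h is injective.
Since h is injective, we find the preimage of 33. The inverse of x ↦ x^29 on (ℤ_{37})^× is x ↦ x^5, because 29·5 = 145 = 4·36 + 1 ≡ 1 (mod 36) and x^{36} = 1 for x ≠ 0 (Fermat). So h⁻¹(33) = 33^5 mod 37.
Repeated squaring mod 37: 33^1 ≡ 33, 33^2 ≡ 33² = 1089 ≡ 16, 33^4 ≡ 16² = 256 ≡ 34. Since 5 = 4 + 1, 33^5 ≡ 34·33: 34·33 = 1122 ≡ 12. So 33^5 ≡ 12 (mod 37).
Hence h⁻¹(33) = 12.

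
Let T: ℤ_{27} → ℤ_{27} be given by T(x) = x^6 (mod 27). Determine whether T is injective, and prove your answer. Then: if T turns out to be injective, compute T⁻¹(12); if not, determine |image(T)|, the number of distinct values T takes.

4

T(0) = 0^6 = 0.
T(3): Repeated squaring mod 27: 3^1 ≡ 3, 3^2 ≡ 3² = 9, 3^4 ≡ 9² = 81 ≡ 0. Since 6 = 4 + 2, 3^6 ≡ 0·9: 0·9 = 0. So 3^6 ≡ 0 (mod 27).
So T(0) = T(3) = 0 while 0 ≠ 3, so T is not injective.
Since T is not injective, we determine |image(T)|. Computing x^6 mod 27 for each x (by repeated squaring, reducing mod 27 at every step), the values T(0), T(1), …, T(26) are: 0, 1, 10, 0, 19, 19, 0, 10, 1, 0, 1, 10, 0, 19, 19, 0, 10, 1, 0, 1, 10, 0, 19, 19, 0, 10, 1.
The distinct values are {0, 1, 10, 19}; there are 4 of them.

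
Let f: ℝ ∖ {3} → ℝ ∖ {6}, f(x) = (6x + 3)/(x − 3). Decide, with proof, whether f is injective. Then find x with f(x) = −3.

2/3

Suppose f(x_1) = f(x_2). Cross-multiplying: (6x_1 + 3)(x_2 − 3) = (6x_2 + 3)(x_1 − 3).
Expanding both sides and cancelling the symmetric terms leaves −21·(x_1 − x_2) = 0. Since −21 ≠ 0, x_1 = x_2. Therefore f is injective.
Solving f(x) = −3: cross-multiplying gives 6x + 3 = −3(x − 3), which rearranges to 9x = 6, so x = 2/3.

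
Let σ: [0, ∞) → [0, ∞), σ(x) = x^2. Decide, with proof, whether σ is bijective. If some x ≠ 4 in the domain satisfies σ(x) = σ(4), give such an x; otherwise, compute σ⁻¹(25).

On [0, ∞), x ↦ x^2 is strictly increasing (injective) and for any y ∈ [0, ∞) the 2nd root y^{1/2} lies in [0, ∞) (surjective). So σ is bijective.
Since x ↦ x^2 is strictly increasing on [0, ∞), it is injective there, so no x ≠ 4 in the domain has σ(x) = σ(4). We therefore compute σ⁻¹(25) = 25^{1/2} = 5 (indeed 5^2 = 25).

5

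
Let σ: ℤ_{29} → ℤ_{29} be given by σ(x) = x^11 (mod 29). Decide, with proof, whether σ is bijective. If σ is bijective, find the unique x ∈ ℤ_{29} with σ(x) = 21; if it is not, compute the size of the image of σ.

15

Since 29 is prime, the nonzero elements of ℤ_{29} form a cyclic group of order 28.
As gcd(11, 28) = 1, raising to the 11th power is a bijection on this group: if x_1^11 ≡ x_2^11 then (x_1x_2^{−1})^11 = 1, and the only element of order dividing gcd(11, 28) = 1 is 1, so x_1 = x_2.
With σ(0) = 0 this makes σ injective on all of ℤ_{29}, hence bijective (finite equal-size domain and codomain). In particular σ is bijective.
Since σ is bijective, we find the preimage of 21. The inverse of x ↦ x^11 on (ℤ_{29})^× is x ↦ x^23, because 11·23 = 253 = 9·28 + 1 ≡ 1 (mod 28) and x^{28} = 1 for x ≠ 0 (Fermat). So σ⁻¹(21) = 21^23 mod 29.
Repeated squaring mod 29: 21^1 ≡ 21, 21^2 ≡ 21² = 441 ≡ 6, 21^4 ≡ 6² = 36 ≡ 7, 21^8 ≡ 7² = 49 ≡ 20, 21^16 ≡ 20² = 400 ≡ 23. Since 23 = 16 + 4 + 2 + 1, 21^23 ≡ 23·7·6·21: 23·7 = 161 ≡ 16, then 16·6 = 96 ≡ 9, then 9·21 = 189 ≡ 15. So 21^23 ≡ 15 (mod 29).
Hence σ⁻¹(21) = 15.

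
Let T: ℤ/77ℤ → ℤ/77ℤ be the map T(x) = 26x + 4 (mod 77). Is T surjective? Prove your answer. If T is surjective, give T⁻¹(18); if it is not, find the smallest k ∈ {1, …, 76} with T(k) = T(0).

Since gcd(26, 77) = 1, 26 is invertible modulo 77. Euclid's algorithm: 77 = 2·26 + 25, 26 = 1·25 + 1; back-substituting gives 1 = 3·26 − 1·77, so 26⁻¹ ≡ 3 (mod 77).
For any y ∈ ℤ/77ℤ, x = 3(y − 4) mod 77 satisfies T(x) = 26·3(y − 4) + 4 ≡ y (since 26·3 ≡ 1 mod 77). So every y has a preimage.
Therefore T is surjective.
Since T is surjective, we find T⁻¹(18): we need 26x ≡ 18 − 4 ≡ 14 (mod 77). Using 26⁻¹ = 3: x ≡ 3·14 = 42, so x = 42.
Check: T(42) = 26·42 + 4 = 1096 = 14·77 + 18 ≡ 18 (mod 77).

42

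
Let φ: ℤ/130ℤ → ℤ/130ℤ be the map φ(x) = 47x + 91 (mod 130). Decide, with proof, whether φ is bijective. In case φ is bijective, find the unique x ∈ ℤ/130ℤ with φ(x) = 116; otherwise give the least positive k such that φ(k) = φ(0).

Recall: φ is injective if φ(x_1) = φ(x_2) implies x_1 = x_2.
If φ(x_1) = φ(x_2), then 47x_1 ≡ 47x_2 (mod 130). Because gcd(47, 130) = 1, we may cancel 47 to get x_1 ≡ x_2 (mod 130).
We now compute 47⁻¹ mod 130 explicitly. Euclid's algorithm: 130 = 2·47 + 36, 47 = 1·36 + 11, 36 = 3·11 + 3, 11 = 3·3 + 2, 3 = 1·2 + 1; back-substituting gives 1 = 83·47 − 30·130, so 47⁻¹ ≡ 83 (mod 130).
Then y ↦ 83(y − 91) is a two-sided inverse to φ, so every y ∈ ℤ/130ℤ has a preimage.
Therefore φ is bijective.
Since φ is bijective, we find φ⁻¹(116): we need 47x ≡ 116 − 91 ≡ 25 (mod 130). Using 47⁻¹ = 83: x ≡ 83·25 = 2075 = 15·130 + 125, so x = 125.
Check: φ(125) = 47·125 + 91 = 5966 = 45·130 + 116 ≡ 116 (mod 130).

125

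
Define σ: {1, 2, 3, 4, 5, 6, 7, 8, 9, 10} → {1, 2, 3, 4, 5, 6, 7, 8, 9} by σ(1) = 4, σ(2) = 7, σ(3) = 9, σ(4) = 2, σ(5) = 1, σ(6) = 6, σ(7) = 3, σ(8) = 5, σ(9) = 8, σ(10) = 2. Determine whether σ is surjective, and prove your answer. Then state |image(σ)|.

Every element of the codomain has a preimage: 1 = σ(5), 2 = σ(4), 3 = σ(7), 4 = σ(1), 5 = σ(8), 6 = σ(6), 7 = σ(2), 8 = σ(9), 9 = σ(3).
Hence σ is surjective.
The image of σ is {1, 2, 3, 4, 5, 6, 7, 8, 9}, which has 9 elements.

9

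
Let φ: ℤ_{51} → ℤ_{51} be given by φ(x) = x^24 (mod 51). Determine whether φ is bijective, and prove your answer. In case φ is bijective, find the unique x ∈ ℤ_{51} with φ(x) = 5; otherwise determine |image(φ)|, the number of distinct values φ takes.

φ(1) = 1^24 = 1.
φ(2): Repeated squaring mod 51: 2^1 ≡ 2, 2^2 ≡ 2² = 4, 2^4 ≡ 4² = 16, 2^8 ≡ 16² = 256 ≡ 1, 2^16 ≡ 1² = 1. Since 24 = 16 + 8, 2^24 ≡ 1·1: 1·1 = 1. So 2^24 ≡ 1 (mod 51).
So φ(1) = φ(2) = 1 while 1 ≠ 2, therefore φ is not injective, hence not bijective.
Since φ is not bijective, we determine |image(φ)|. Computing x^24 mod 51 for each x (by repeated squaring, reducing mod 51 at every step), the values φ(0), φ(1), …, φ(50) are: 0, 1, 1, 33, 1, 16, 33, 16, 1, 18, 16, 16, 33, 1, 16, 18, 1, 34, 18, 1, 16, 18, 16, 16, 33, 1, 1, 33, 16, 16, 18, 16, 1, 18, 34, 1, 18, 16, 1, 33, 16, 16, 18, 1, 16, 33, 16, 1, 33, 1, 1.
The distinct values are {0, 1, 16, 18, 33, 34}; there are 6 of them.

6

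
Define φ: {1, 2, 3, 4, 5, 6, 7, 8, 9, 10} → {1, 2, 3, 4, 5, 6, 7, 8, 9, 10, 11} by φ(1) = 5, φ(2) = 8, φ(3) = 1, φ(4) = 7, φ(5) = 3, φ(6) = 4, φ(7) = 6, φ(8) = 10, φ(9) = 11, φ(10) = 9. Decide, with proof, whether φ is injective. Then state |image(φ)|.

The values φ(1), …, φ(10) are 5, 8, 1, 7, 3, 4, 6, 10, 11, 9 — all distinct.
So φ(a) = φ(b) only when a = b, and φ is injective.
The image of φ is {1, 3, 4, 5, 6, 7, 8, 9, 10, 11}, which has 10 elements.

10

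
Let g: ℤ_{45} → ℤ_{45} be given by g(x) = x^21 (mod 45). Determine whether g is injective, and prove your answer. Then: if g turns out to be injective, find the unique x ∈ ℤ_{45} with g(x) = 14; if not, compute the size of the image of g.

g(0) = 0^21 = 0.
g(15): Repeated squaring mod 45: 15^1 ≡ 15, 15^2 ≡ 15² = 225 ≡ 0, 15^4 ≡ 0² = 0, 15^8 ≡ 0² = 0, 15^16 ≡ 0² = 0. Since 21 = 16 + 4 + 1, 15^21 ≡ 0·0·15: 0·0 = 0, then 0·15 = 0. So 15^21 ≡ 0 (mod 45).
So g(0) = g(15) = 0 while 0 ≠ 15, thus g is not injective.
Since g is not injective, we determine |image(g)|. Computing x^21 mod 45 for each x (by repeated squaring, reducing mod 45 at every step), the values g(0), g(1), …, g(44) are: 0, 1, 17, 18, 19, 35, 36, 37, 8, 9, 10, 26, 27, 28, 44, 0, 1, 17, 18, 19, 35, 36, 37, 8, 9, 10, 26, 27, 28, 44, 0, 1, 17, 18, 19, 35, 36, 37, 8, 9, 10, 26, 27, 28, 44.
The distinct values are {0, 1, 8, 9, 10, 17, 18, 19, 26, 27, 28, 35, 36, 37, 44}; there are 15 of them.

15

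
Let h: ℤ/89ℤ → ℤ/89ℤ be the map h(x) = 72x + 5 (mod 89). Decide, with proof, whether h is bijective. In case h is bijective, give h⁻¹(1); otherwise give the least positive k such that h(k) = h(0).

84

If h(x_1) = h(x_2), then 72x_1 ≡ 72x_2 (mod 89). Because gcd(72, 89) = 1, we may cancel 72 to get x_1 ≡ x_2 (mod 89).
We now compute 72⁻¹ mod 89 explicitly. Euclid's algorithm: 89 = 1·72 + 17, 72 = 4·17 + 4, 17 = 4·4 + 1; back-substituting gives 1 = 68·72 − 55·89, so 72⁻¹ ≡ 68 (mod 89).
Then y ↦ 68(y − 5) is a two-sided inverse to h, so every y ∈ ℤ/89ℤ has a preimage.
Hence h is bijective.
Since h is bijective, we find h⁻¹(1): we need 72x ≡ 1 − 5 ≡ 85 (mod 89). Using 72⁻¹ = 68: x ≡ 68·85 = 5780 = 64·89 + 84, so x = 84.
Check: h(84) = 72·84 + 5 = 6053 = 68·89 + 1 ≡ 1 (mod 89).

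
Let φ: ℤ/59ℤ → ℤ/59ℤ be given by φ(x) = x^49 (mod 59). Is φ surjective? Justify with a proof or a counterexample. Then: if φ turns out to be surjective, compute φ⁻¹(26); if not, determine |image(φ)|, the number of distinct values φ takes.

17

Since 59 is prime, the nonzero elements of ℤ/59ℤ form a cyclic group of order 58.
As gcd(49, 58) = 1, raising to the 49th power is a bijection on this group: if u^49 ≡ v^49 then (uv^{−1})^49 = 1, and the only element of order dividing gcd(49, 58) = 1 is 1, so u = v.
With φ(0) = 0 this makes φ injective on all of ℤ/59ℤ, hence bijective (finite equal-size domain and codomain). In particular φ is surjective.
Since φ is surjective, we find the preimage of 26. The inverse of x ↦ x^49 on (ℤ/59ℤ)^× is x ↦ x^45, because 49·45 = 2205 = 38·58 + 1 ≡ 1 (mod 58) and x^{58} = 1 for x ≠ 0 (Fermat). So φ⁻¹(26) = 26^45 mod 59.
Repeated squaring mod 59: 26^1 ≡ 26, 26^2 ≡ 26² = 676 ≡ 27, 26^4 ≡ 27² = 729 ≡ 21, 26^8 ≡ 21² = 441 ≡ 28, 26^16 ≡ 28² = 784 ≡ 17, 26^32 ≡ 17² = 289 ≡ 53. Since 45 = 32 + 8 + 4 + 1, 26^45 ≡ 53·28·21·26: 53·28 = 1484 ≡ 9, then 9·21 = 189 ≡ 12, then 12·26 = 312 ≡ 17. So 26^45 ≡ 17 (mod 59).
Hence φ⁻¹(26) = 17.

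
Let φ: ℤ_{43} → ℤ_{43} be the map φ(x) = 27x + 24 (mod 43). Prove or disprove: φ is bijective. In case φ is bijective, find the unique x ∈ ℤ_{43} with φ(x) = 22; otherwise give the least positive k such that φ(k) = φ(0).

Suppose φ(a) = φ(b) in ℤ_{43}. Then 27a + 24 ≡ 27b + 24 (mod 43), therefore 27(a − b) ≡ 0 (mod 43).
Since gcd(27, 43) = 1, 27 is invertible modulo 43, therefore a − b ≡ 0 (mod 43), i.e. a = b.
We now compute 27⁻¹ mod 43 explicitly. Euclid's algorithm: 43 = 1·27 + 16, 27 = 1·16 + 11, 16 = 1·11 + 5, 11 = 2·5 + 1; back-substituting gives 1 = 8·27 − 5·43, so 27⁻¹ ≡ 8 (mod 43).
Then y ↦ 8(y − 24) is a two-sided inverse to φ, so every y ∈ ℤ_{43} has a preimage.
Thus φ is bijective.
Since φ is bijective, we compute φ⁻¹(22): solve 27x + 24 ≡ 22 (mod 43), i.e. 27x ≡ 41 (mod 43).
Multiplying by 27⁻¹ = 8 gives x ≡ 8·41 = 328 = 7·43 + 27 ≡ 27 (mod 43).
Check: φ(27) = 27·27 + 24 = 753 = 17·43 + 22 ≡ 22 (mod 43).

27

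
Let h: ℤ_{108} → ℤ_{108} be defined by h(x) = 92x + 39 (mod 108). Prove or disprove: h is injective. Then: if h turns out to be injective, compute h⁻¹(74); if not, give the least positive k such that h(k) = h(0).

By definition, h is injective if h(a) = h(b) implies a = b.
We have gcd(92, 108) = 4 > 1. Taking a = 0 and b = 27: h(0) = 39 and h(27) = 92·27 + 39 = 2523 ≡ 39 (mod 108).
So h(0) = h(27) while 0 ≠ 27, therefore h is not injective.
Since h is not injective, we find the least positive k with h(k) = h(0): this means 92k ≡ 0 (mod 108), i.e. 108 ∣ 92k. Since gcd(92, 108) = 4, dividing through by 4 this holds exactly when 27 ∣ 23k, and as gcd(23, 27) = 1, exactly when 27 ∣ k.
The smallest positive such k is 27.

27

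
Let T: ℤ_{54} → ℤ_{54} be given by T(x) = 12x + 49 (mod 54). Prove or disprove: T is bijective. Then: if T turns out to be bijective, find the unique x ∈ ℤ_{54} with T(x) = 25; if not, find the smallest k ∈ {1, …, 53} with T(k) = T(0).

We have gcd(12, 54) = 6 > 1. Taking x_1 = 0 and x_2 = 9: T(0) = 49 and T(9) = 12·9 + 49 = 157 ≡ 49 (mod 54).
So T(0) = T(9) while 0 ≠ 9, therefore T is not injective, hence not bijective.
Since T is not bijective, we find the least positive k with T(k) = T(0): this means 12k ≡ 0 (mod 54), i.e. 54 ∣ 12k. Since gcd(12, 54) = 6, dividing through by 6 this holds exactly when 9 ∣ 2k, and as gcd(2, 9) = 1, exactly when 9 ∣ k.
The smallest positive such k is 9.

9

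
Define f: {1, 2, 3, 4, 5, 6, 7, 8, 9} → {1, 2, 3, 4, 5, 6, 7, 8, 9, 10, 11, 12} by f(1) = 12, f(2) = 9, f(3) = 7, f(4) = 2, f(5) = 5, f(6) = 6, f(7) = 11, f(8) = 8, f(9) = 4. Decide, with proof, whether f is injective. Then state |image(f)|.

9

The values f(1), …, f(9) are 12, 9, 7, 2, 5, 6, 11, 8, 4 — all distinct.
So f(a) = f(b) only when a = b, and f is injective.
The image of f is {2, 4, 5, 6, 7, 8, 9, 11, 12}, which has 9 elements.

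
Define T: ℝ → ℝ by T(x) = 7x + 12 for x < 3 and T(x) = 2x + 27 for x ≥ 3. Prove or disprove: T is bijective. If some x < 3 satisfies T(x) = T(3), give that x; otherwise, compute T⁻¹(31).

Both pieces are strictly increasing (slopes 7 and 2), so each is injective on its own interval.
The left piece maps (−∞, 3) onto (−∞, 33); the right piece maps [3, ∞) onto [33, ∞).
Since 33 = 33, the images partition ℝ: T is injective and surjective, hence bijective.
Because the two images are disjoint, no x < 3 has T(x) = T(3), so we compute T⁻¹(31): 31 lies in (−∞, 33), so solve 7x + 12 = 31: x = (31 − 12)/7 = 19/7.

19/7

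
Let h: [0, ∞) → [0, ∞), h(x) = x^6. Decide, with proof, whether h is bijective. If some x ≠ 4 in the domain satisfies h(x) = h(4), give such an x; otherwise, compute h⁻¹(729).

On [0, ∞), x ↦ x^6 is strictly increasing (injective) and for any y ∈ [0, ∞) the 6th root y^{1/6} lies in [0, ∞) (surjective). So h is bijective.
Since x ↦ x^6 is strictly increasing on [0, ∞), it is injective there, so no x ≠ 4 in the domain has h(x) = h(4). We therefore compute h⁻¹(729) = 729^{1/6} = 3 (indeed 3^6 = 729).

3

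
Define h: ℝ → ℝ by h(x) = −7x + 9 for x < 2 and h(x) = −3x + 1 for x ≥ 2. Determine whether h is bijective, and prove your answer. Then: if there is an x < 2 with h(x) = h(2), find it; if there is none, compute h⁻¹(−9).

Both pieces are strictly decreasing (slopes −7 and −3), so each is injective on its own interval.
The left piece maps (−∞, 2) onto (−5, ∞); the right piece maps [2, ∞) onto (−∞, −5].
Since −5 = −5, the images partition ℝ: h is injective and surjective, hence bijective.
Because the two images are disjoint, no x < 2 has h(x) = h(2), so we compute h⁻¹(−9): −9 lies in (−∞, −5], so solve −3x + 1 = −9: x = (−9 − 1)/(−3) = 10/3.

10/3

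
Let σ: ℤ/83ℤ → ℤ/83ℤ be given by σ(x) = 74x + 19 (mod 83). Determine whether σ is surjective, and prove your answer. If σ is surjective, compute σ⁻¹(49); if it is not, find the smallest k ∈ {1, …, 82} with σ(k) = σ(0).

52

Recall that σ is surjective if every y in the codomain equals σ(x) for some x in the domain.
Since gcd(74, 83) = 1, 74 is invertible modulo 83. Euclid's algorithm: 83 = 1·74 + 9, 74 = 8·9 + 2, 9 = 4·2 + 1; back-substituting gives 1 = 46·74 − 41·83, so 74⁻¹ ≡ 46 (mod 83).
For any y ∈ ℤ/83ℤ, x = 46(y − 19) mod 83 satisfies σ(x) = 74·46(y − 19) + 19 ≡ y (since 74·46 ≡ 1 mod 83). So every y has a preimage.
Therefore σ is surjective.
Since σ is surjective, we compute σ⁻¹(49): solve 74x + 19 ≡ 49 (mod 83), i.e. 74x ≡ 30 (mod 83).
Multiplying by 74⁻¹ = 46 gives x ≡ 46·30 = 1380 = 16·83 + 52 ≡ 52 (mod 83).
Check: σ(52) = 74·52 + 19 = 3867 = 46·83 + 49 ≡ 49 (mod 83).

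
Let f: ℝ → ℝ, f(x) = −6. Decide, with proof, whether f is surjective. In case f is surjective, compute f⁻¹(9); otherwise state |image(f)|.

Recall that f is surjective if every y in the codomain equals f(x) for some x in the domain.
f(x) = −6 for all x, so −5 has no preimage and f is not surjective.
Since f is not surjective, we state |image(f)|: the image of f is {−6}, which has 1 element.

1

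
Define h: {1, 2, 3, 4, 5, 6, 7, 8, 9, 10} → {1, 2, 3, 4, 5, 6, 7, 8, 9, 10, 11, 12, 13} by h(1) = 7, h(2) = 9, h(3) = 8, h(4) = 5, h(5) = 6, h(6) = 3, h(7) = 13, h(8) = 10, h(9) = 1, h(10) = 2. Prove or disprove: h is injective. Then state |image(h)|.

The values h(1), …, h(10) are 7, 9, 8, 5, 6, 3, 13, 10, 1, 2 — all distinct.
So h(u) = h(v) only when u = v, and h is injective.
The image of h is {1, 2, 3, 5, 6, 7, 8, 9, 10, 13}, which has 10 elements.

10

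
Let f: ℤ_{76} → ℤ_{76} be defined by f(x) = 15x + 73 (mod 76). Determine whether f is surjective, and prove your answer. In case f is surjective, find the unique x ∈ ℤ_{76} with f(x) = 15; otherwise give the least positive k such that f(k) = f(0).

Since gcd(15, 76) = 1, 15 is invertible modulo 76. Euclid's algorithm: 76 = 5·15 + 1; back-substituting gives 1 = 71·15 − 14·76, so 15⁻¹ ≡ 71 (mod 76).
Then y ↦ 71(y − 73) is a two-sided inverse to f, so every y ∈ ℤ_{76} has a preimage.
Therefore f is surjective.
Since f is surjective, we find f⁻¹(15): we need 15x ≡ 15 − 73 ≡ 18 (mod 76). Using 15⁻¹ = 71: x ≡ 71·18 = 1278 = 16·76 + 62, so x = 62.
Check: f(62) = 15·62 + 73 = 1003 = 13·76 + 15 ≡ 15 (mod 76).

62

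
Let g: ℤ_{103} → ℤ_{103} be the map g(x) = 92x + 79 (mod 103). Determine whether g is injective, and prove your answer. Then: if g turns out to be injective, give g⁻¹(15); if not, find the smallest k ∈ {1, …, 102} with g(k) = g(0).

62

Recall that g is injective when g(u) = g(v) forces u = v.
If g(u) = g(v), then 92u ≡ 92v (mod 103). Because gcd(92, 103) = 1, we may cancel 92 to get u ≡ v (mod 103).
Therefore g is injective.
We now compute 92⁻¹ mod 103 explicitly. Euclid's algorithm: 103 = 1·92 + 11, 92 = 8·11 + 4, 11 = 2·4 + 3, 4 = 1·3 + 1; back-substituting gives 1 = 28·92 − 25·103, so 92⁻¹ ≡ 28 (mod 103).
Since g is injective, we find g⁻¹(15): we need 92x ≡ 15 − 79 ≡ 39 (mod 103). Using 92⁻¹ = 28: x ≡ 28·39 = 1092 = 10·103 + 62, so x = 62.
Check: g(62) = 92·62 + 79 = 5783 = 56·103 + 15 ≡ 15 (mod 103).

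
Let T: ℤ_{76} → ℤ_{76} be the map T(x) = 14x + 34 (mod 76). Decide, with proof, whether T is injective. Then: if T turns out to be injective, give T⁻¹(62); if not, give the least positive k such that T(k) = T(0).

38

We have gcd(14, 76) = 2 > 1. Taking x_1 = 0 and x_2 = 38: T(0) = 34 and T(38) = 14·38 + 34 = 566 ≡ 34 (mod 76).
So T(0) = T(38) while 0 ≠ 38, so T is not injective.
Since T is not injective, we find the least positive k with T(k) = T(0): this means 14k ≡ 0 (mod 76), i.e. 76 ∣ 14k. Since gcd(14, 76) = 2, dividing through by 2 this holds exactly when 38 ∣ 7k, and as gcd(7, 38) = 1, exactly when 38 ∣ k.
The smallest positive such k is 38.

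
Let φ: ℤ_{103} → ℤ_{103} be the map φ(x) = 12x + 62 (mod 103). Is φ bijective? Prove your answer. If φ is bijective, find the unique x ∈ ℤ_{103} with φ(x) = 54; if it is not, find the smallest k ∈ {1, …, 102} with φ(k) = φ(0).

68

By definition, injectivity means: for all u, v in the domain, φ(u) = φ(v) implies u = v.
If φ(u) = φ(v), then 12u ≡ 12v (mod 103). Because gcd(12, 103) = 1, we may cancel 12 to get u ≡ v (mod 103).
We now compute 12⁻¹ mod 103 explicitly. Euclid's algorithm: 103 = 8·12 + 7, 12 = 1·7 + 5, 7 = 1·5 + 2, 5 = 2·2 + 1; back-substituting gives 1 = 43·12 − 5·103, so 12⁻¹ ≡ 43 (mod 103).
Then y ↦ 43(y − 62) is a two-sided inverse to φ, so every y ∈ ℤ_{103} has a preimage.
Hence φ is bijective.
Since φ is bijective, we find φ⁻¹(54): we need 12x ≡ 54 − 62 ≡ 95 (mod 103). Using 12⁻¹ = 43: x ≡ 43·95 = 4085 = 39·103 + 68, so x = 68.
Check: φ(68) = 12·68 + 62 = 878 = 8·103 + 54 ≡ 54 (mod 103).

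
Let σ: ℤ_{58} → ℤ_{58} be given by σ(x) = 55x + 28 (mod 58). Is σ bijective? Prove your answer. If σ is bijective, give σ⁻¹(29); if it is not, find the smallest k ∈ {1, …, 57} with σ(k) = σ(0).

Recall that injectivity means: for all u, v in the domain, σ(u) = σ(v) implies u = v.
If σ(u) = σ(v), then 55u ≡ 55v (mod 58). Because gcd(55, 58) = 1, we may cancel 55 to get u ≡ v (mod 58).
We now compute 55⁻¹ mod 58 explicitly. Euclid's algorithm: 58 = 1·55 + 3, 55 = 18·3 + 1; back-substituting gives 1 = 19·55 − 18·58, so 55⁻¹ ≡ 19 (mod 58).
Then y ↦ 19(y − 28) is a two-sided inverse to σ, so every y ∈ ℤ_{58} has a preimage.
So σ is bijective.
Since σ is bijective, we find σ⁻¹(29): we need 55x ≡ 29 − 28 ≡ 1 (mod 58). Using 55⁻¹ = 19: x ≡ 19·1 = 19, so x = 19.
Check: σ(19) = 55·19 + 28 = 1073 = 18·58 + 29 ≡ 29 (mod 58).

19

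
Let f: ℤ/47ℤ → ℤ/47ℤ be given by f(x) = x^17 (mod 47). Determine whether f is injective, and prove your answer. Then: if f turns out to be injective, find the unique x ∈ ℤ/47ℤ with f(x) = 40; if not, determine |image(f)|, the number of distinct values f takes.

35

Since 47 is prime, the nonzero elements of ℤ/47ℤ form a cyclic group of order 46.
As gcd(17, 46) = 1, raising to the 17th power is a bijection on this group: if s^17 ≡ t^17 then (st^{−1})^17 = 1, and the only element of order dividing gcd(17, 46) = 1 is 1, so s = t.
With f(0) = 0 this makes f injective on all of ℤ/47ℤ, hence bijective (finite equal-size domain and codomain). In particular f is injective.
Since f is injective, we find the preimage of 40. The inverse of x ↦ x^17 on (ℤ/47ℤ)^× is x ↦ x^19, because 17·19 = 323 = 7·46 + 1 ≡ 1 (mod 46) and x^{46} = 1 for x ≠ 0 (Fermat). So f⁻¹(40) = 40^19 mod 47.
Repeated squaring mod 47: 40^1 ≡ 40, 40^2 ≡ 40² = 1600 ≡ 2, 40^4 ≡ 2² = 4, 40^8 ≡ 4² = 16, 40^16 ≡ 16² = 256 ≡ 21. Since 19 = 16 + 2 + 1, 40^19 ≡ 21·2·40: 21·2 = 42, then 42·40 = 1680 ≡ 35. So 40^19 ≡ 35 (mod 47).
Hence f⁻¹(40) = 35.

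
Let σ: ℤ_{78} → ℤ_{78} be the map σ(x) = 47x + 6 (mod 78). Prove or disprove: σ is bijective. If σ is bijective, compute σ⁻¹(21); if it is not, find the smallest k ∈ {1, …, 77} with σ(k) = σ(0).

Suppose σ(a) = σ(b) in ℤ_{78}. Then 47a + 6 ≡ 47b + 6 (mod 78), hence 47(a − b) ≡ 0 (mod 78).
Since gcd(47, 78) = 1, 47 is invertible modulo 78, thus a − b ≡ 0 (mod 78), i.e. a = b.
We now compute 47⁻¹ mod 78 explicitly. Euclid's algorithm: 78 = 1·47 + 31, 47 = 1·31 + 16, 31 = 1·16 + 15, 16 = 1·15 + 1; back-substituting gives 1 = 5·47 − 3·78, so 47⁻¹ ≡ 5 (mod 78).
For any y ∈ ℤ_{78}, x = 5(y − 6) mod 78 satisfies σ(x) = 47·5(y − 6) + 6 ≡ y (since 47·5 ≡ 1 mod 78). So every y has a preimage.
So σ is bijective.
Since σ is bijective, we compute σ⁻¹(21): solve 47x + 6 ≡ 21 (mod 78), i.e. 47x ≡ 15 (mod 78).
Multiplying by 47⁻¹ = 5 gives x ≡ 5·15 = 75 ≡ 75 (mod 78).
Check: σ(75) = 47·75 + 6 = 3531 = 45·78 + 21 ≡ 21 (mod 78).

75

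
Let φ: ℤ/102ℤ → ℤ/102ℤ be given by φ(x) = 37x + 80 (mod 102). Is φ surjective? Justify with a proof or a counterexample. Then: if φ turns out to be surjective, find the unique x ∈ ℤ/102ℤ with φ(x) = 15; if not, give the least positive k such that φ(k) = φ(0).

1

By definition, φ is surjective if every y in the codomain equals φ(x) for some x in the domain.
Since gcd(37, 102) = 1, 37 is invertible modulo 102. Euclid's algorithm: 102 = 2·37 + 28, 37 = 1·28 + 9, 28 = 3·9 + 1; back-substituting gives 1 = 91·37 − 33·102, so 37⁻¹ ≡ 91 (mod 102).
Then y ↦ 91(y − 80) is a two-sided inverse to φ, so every y ∈ ℤ/102ℤ has a preimage.
Therefore φ is surjective.
Since φ is surjective, we find φ⁻¹(15): we need 37x ≡ 15 − 80 ≡ 37 (mod 102). Using 37⁻¹ = 91: x ≡ 91·37 = 3367 = 33·102 + 1, so x = 1.
Check: φ(1) = 37·1 + 80 = 117 = 1·102 + 15 ≡ 15 (mod 102).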